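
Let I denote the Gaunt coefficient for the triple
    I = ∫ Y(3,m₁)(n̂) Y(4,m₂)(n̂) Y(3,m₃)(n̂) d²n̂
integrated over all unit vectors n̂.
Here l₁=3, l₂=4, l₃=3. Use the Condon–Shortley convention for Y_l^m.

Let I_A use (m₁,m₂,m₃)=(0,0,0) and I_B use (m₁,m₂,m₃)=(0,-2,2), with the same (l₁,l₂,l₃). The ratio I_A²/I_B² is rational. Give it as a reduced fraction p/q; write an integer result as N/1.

12/1

l's match ⇒ only the (l;m) 3-j factors differ between A and B.
A: triangle coeff Δ(3,4,3) = 1/34650; Σ_t [1,3]: t=1:−1/72 t=2:+1/16 t=3:−1/72 = 5/144; (3j)²=2/77 [(3 4 3; 0 0 0)], sign=-1
B: triangle coeff Δ(3,4,3) = 1/34650; Σ_t [1,2]: t=1:−1/72 t=2:+1/96 = -1/288; (3j)²=1/462 [(3 4 3; 0 -2 2)], sign=+1
I_A²/I_B² = (2/77)/(1/462) = 12/1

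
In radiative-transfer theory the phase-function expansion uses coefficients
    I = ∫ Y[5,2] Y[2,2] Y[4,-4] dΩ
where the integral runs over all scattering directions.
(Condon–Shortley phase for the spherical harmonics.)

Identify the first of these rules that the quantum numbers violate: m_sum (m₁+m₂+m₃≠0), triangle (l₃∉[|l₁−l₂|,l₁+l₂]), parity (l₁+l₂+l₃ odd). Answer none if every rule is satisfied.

parity

Σmᵢ = 0  ✓
l₃∈[|l₁−l₂|,l₁+l₂]=[3,7], have l₃=4  ✓
Σlᵢ = 11 ⇒ odd  ✗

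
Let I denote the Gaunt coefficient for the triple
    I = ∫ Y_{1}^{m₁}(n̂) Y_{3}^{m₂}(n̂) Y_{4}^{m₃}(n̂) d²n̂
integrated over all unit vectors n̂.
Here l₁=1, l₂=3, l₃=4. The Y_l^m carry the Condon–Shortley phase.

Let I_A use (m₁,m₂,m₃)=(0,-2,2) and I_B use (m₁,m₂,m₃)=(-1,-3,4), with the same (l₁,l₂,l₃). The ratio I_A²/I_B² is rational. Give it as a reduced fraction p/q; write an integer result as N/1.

Same 1,3,4: normalisation and zero-m 3j drop out of the ratio.
A: Δ: 0! 2! 6! / 9! → 1/252; sum: t=0:+1/120 = 1/120; 3j²(1 3 4; 0 -2 2) = Δ·Π!·Σ² = 1/21  (sign +1)
B: Δ: 0! 2! 6! / 9! → 1/252; sum: t=0:+1/1440 = 1/1440; 3j²(1 3 4; -1 -3 4) = Δ·Π!·Σ² = 1/9  (sign +1)
I_A²/I_B² = (1/21)/(1/9) = 3/7

3/7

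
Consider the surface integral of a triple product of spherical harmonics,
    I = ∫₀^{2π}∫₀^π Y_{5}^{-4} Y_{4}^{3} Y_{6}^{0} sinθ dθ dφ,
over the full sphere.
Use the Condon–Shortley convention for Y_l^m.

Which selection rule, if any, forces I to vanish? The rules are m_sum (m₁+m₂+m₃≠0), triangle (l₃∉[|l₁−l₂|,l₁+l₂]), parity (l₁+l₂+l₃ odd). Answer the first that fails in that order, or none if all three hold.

m_sum

m₁+m₂+m₃ = -4 + 3 + 0 = -1  ✗
triangle: |5−4|=1 ≤ l₃=6 ≤ 5+4=9
parity: l₁+l₂+l₃ = 15 is odd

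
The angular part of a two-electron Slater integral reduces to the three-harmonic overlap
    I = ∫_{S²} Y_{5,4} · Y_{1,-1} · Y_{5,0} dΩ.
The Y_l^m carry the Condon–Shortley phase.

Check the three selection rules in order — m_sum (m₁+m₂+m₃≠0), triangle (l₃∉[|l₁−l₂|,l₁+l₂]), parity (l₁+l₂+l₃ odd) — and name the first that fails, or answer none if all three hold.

m_sum

m₁+m₂+m₃ = 4 − 1 + 0 = 3  ✗
triangle: |5−1|=4 ≤ l₃=5 ≤ 5+1=6
parity: l₁+l₂+l₃ = 11 is odd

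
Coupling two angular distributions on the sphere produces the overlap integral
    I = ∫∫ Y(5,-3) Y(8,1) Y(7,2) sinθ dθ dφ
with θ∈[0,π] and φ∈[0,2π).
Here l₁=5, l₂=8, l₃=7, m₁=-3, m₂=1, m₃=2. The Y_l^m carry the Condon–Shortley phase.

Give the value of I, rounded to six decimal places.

0.031890

m-sum 0 ✓  L=20 even ✓  3≤7≤13 ✓
Π(2lᵢ+1) = 11×17×15 = 2805
triangle coeff Δ(5,8,7) = 1/814773960
Σ_t [1,5]: t=1:−1/87091200 t=2:+1/4976640 t=3:−1/2073600 t=4:+1/4976640 t=5:−1/87091200 = -1/9676800
(3j)²=360/46189 [(5 8 7; 0 0 0)], sign=+1
Σ_t [4,6]: t=4:+1/16588800 t=5:−1/12441600 t=6:+1/87091200 = -1/116121600
(3j)²=27/46189 [(5 8 7; -3 1 2)], sign=+1
⇒ 4πI² = 145800/11408683
I = (+1)√(145800/11408683/(4π)) = 0.03189011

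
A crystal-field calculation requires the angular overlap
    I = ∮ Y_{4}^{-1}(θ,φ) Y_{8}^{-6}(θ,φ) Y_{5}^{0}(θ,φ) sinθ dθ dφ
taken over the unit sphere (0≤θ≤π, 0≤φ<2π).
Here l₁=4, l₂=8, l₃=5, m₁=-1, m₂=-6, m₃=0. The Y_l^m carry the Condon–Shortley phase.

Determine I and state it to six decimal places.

m-sum = -1 − 6 + 0 = -7 ≠ 0 ⇒ I = 0

0.000000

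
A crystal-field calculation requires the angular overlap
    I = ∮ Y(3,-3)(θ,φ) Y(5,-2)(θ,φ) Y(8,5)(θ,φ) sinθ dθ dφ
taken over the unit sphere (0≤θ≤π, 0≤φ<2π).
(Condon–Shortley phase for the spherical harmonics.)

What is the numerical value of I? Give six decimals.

-0.173916

Checks pass: Σm=0; 16 even; l₃=8∈[2,8].
(2·3+1)(2·5+1)(2·8+1) = 1309
Δ: 0! 6! 10! / 17! → 1/136136
sum: t=0:+1/518400 = 1/518400
3j²(3 5 8; 0 0 0) = Δ·Π!·Σ² = 56/2431  (sign +1)
sum: t=0:+1/21772800 = 1/21772800
3j²(3 5 8; -3 -2 5) = Δ·Π!·Σ² = 3/238  (sign -1)
combine: 4πI² = 1309·56/2431·3/238 = 84/221
take √, sign -1: I = -0.17391561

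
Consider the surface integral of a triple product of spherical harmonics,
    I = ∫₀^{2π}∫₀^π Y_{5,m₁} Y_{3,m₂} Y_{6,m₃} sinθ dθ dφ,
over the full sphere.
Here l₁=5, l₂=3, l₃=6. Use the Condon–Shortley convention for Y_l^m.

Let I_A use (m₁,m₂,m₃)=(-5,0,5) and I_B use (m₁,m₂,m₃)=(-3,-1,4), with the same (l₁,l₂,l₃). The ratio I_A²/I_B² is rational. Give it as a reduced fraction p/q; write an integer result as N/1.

Same 5,3,6: normalisation and zero-m 3j drop out of the ratio.
A: Δ: 2! 8! 4! / 15! → 1/675675; sum: t=2:+1/483840 = 1/483840; 3j²(5 3 6; -5 0 5) = Δ·Π!·Σ² = 3/91  (sign -1)
B: Δ: 2! 8! 4! / 15! → 1/675675; sum: t=0:+1/322560 t=1:−1/30240 t=2:+1/69120 = -1/64512; 3j²(5 3 6; -3 -1 4) = Δ·Π!·Σ² = 10/1001  (sign -1)
I_A²/I_B² = (3/91)/(10/1001) = 33/10

33/10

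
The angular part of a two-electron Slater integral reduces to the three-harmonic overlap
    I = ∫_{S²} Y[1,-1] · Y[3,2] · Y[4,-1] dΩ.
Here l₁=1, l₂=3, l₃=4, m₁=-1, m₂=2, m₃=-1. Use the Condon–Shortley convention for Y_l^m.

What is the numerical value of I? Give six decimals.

m-sum 0 ✓  L=8 even ✓  2≤4≤4 ✓
Π(2lᵢ+1) = 3×7×9 = 189
triangle coeff Δ(1,3,4) = 1/252
Σ_t [0,0]: t=0:+1/36 = 1/36
(3j)²=4/63 [(1 3 4; 0 0 0)], sign=+1
Σ_t [0,0]: t=0:+1/240 = 1/240
(3j)²=1/84 [(1 3 4; -1 2 -1)], sign=-1
⇒ 4πI² = 1/7
I = (-1)√(1/7/(4π)) = -0.10662181

-0.106622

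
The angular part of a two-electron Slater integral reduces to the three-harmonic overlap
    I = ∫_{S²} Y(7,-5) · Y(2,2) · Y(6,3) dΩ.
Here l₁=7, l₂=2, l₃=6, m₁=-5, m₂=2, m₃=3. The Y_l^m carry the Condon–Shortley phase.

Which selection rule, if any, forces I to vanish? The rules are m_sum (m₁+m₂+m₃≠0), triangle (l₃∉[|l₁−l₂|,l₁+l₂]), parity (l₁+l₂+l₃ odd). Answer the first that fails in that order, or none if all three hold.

parity

m₁+m₂+m₃ = -5 + 2 + 3 = 0  ✓
triangle: |7−2|=5 ≤ l₃=6 ≤ 7+2=9  ✓
parity: l₁+l₂+l₃ = 15 is odd  ✗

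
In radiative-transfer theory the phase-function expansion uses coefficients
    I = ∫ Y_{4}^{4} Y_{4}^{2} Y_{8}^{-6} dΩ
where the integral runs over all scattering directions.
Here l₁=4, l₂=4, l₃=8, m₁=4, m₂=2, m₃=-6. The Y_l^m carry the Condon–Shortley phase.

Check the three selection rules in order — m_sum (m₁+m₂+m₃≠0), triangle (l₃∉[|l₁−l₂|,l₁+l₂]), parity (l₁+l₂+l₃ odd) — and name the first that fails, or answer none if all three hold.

none

m₁+m₂+m₃ = 4 + 2 − 6 = 0  ✓
triangle: |4−4|=0 ≤ l₃=8 ≤ 4+4=8  ✓
parity: l₁+l₂+l₃ = 16 is even  ✓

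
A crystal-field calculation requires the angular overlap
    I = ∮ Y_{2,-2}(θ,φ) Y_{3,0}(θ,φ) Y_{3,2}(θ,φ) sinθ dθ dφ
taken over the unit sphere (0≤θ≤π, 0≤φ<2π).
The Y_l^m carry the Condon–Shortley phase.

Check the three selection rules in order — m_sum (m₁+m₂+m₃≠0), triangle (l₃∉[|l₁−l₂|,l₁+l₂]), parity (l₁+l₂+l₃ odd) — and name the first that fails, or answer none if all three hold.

m₁+m₂+m₃ = -2 + 0 + 2 = 0  ✓
triangle: |2−3|=1 ≤ l₃=3 ≤ 2+3=5  ✓
parity: l₁+l₂+l₃ = 8 is even  ✓

none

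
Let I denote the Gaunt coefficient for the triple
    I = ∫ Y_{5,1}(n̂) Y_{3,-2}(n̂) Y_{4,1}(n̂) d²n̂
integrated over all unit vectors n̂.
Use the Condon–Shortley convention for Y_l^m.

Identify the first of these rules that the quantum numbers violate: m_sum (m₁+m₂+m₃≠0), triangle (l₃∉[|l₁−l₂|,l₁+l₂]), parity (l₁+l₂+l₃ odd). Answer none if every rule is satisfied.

none

m₁+m₂+m₃ = 1 − 2 + 1 = 0  ✓
triangle: |5−3|=2 ≤ l₃=4 ≤ 5+3=8  ✓
parity: l₁+l₂+l₃ = 12 is even  ✓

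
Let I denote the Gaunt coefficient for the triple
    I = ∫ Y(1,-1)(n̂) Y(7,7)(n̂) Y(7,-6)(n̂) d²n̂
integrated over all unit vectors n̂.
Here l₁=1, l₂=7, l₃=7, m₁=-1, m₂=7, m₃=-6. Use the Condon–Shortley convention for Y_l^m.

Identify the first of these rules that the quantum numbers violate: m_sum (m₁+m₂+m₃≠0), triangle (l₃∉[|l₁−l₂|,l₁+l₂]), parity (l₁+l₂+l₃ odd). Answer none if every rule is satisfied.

parity

m₁+m₂+m₃ = -1 + 7 − 6 = 0  ✓
triangle: |1−7|=6 ≤ l₃=7 ≤ 1+7=8  ✓
parity: l₁+l₂+l₃ = 15 is odd  ✗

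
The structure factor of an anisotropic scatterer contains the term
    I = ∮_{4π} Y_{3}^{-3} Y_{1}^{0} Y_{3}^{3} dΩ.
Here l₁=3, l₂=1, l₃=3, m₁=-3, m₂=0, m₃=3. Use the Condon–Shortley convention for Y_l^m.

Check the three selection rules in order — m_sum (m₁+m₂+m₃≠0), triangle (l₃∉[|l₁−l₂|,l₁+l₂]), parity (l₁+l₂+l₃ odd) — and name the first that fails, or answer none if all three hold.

Σmᵢ = 0  ✓
l₃∈[|l₁−l₂|,l₁+l₂]=[2,4], have l₃=3  ✓
Σlᵢ = 7 ⇒ odd  ✗

parity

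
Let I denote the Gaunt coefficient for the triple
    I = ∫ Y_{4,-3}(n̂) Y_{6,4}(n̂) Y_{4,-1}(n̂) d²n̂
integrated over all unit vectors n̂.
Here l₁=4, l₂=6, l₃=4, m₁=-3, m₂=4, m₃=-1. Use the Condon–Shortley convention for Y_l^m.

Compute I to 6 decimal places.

-0.030176

Rules hold: Σm=0, L=14 even, 2≤4≤10.
N = 9·13·9 = 1053
Δ = 6!·2!·6!/15! = 1/1261260
Racah Σ t=2..4: t=2:+1/4608 t=3:−1/1296 t=4:+1/4608 = -7/20736
⇒ 3j(4 6 4; 0 0 0)² = 20/1287, sgn -1
Racah Σ t=5..6: t=5:−1/28800 t=6:+1/34560 = -1/172800
⇒ 3j(4 6 4; -3 4 -1)² = 1/1430, sgn +1
4πI² = N·(3j₀)²·(3jₘ)² = 18/1573
I = -1·√(0.0114431/4π) = -0.03017637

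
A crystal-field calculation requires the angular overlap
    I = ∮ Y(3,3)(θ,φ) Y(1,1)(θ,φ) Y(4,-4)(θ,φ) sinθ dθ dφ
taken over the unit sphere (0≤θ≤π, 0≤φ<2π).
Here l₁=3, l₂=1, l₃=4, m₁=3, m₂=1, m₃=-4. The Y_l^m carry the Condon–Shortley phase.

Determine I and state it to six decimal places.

Checks pass: Σm=0; 8 even; l₃=4∈[2,4].
(2·3+1)(2·1+1)(2·4+1) = 189
Δ: 0! 6! 2! / 9! → 1/252
sum: t=0:+1/36 = 1/36
3j²(3 1 4; 0 0 0) = Δ·Π!·Σ² = 4/63  (sign +1)
sum: t=0:+1/1440 = 1/1440
3j²(3 1 4; 3 1 -4) = Δ·Π!·Σ² = 1/9  (sign +1)
combine: 4πI² = 189·4/63·1/9 = 4/3
take √, sign +1: I = 0.32573501

0.325735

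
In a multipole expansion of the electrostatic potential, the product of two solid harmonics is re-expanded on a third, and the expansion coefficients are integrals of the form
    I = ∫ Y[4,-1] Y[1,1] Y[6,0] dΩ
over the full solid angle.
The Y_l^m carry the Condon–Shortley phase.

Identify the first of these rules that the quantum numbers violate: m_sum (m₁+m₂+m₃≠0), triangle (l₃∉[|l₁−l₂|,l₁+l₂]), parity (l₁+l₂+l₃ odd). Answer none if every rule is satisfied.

m₁+m₂+m₃ = -1 + 1 + 0 = 0  ✓
triangle: |4−1|=3 ≤ l₃=6 ≤ 4+1=5  ✗
parity: l₁+l₂+l₃ = 11 is odd

triangle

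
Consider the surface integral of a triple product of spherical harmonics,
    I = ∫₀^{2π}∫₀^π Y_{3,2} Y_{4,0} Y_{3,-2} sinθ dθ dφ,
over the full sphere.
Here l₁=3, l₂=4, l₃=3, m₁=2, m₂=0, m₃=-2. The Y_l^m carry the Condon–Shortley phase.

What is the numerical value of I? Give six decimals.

Rules hold: Σm=0, L=10 even, 1≤3≤7.
N = 7·9·7 = 441
Δ = 4!·2!·4!/11! = 1/34650
Racah Σ t=1..3: t=1:−1/72 t=2:+1/16 t=3:−1/72 = 5/144
⇒ 3j(3 4 3; 0 0 0)² = 2/77, sgn -1
Racah Σ t=0..1: t=0:+1/576 t=1:−1/72 = -7/576
⇒ 3j(3 4 3; 2 0 -2)² = 7/198, sgn +1
4πI² = N·(3j₀)²·(3jₘ)² = 49/121
I = -1·√(0.404959/4π) = -0.17951487

-0.179515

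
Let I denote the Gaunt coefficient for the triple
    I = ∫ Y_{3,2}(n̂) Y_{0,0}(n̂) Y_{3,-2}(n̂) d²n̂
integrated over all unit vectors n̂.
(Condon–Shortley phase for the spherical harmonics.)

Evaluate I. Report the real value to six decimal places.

m-sum 0 ✓  L=6 even ✓  3≤3≤3 ✓
Π(2lᵢ+1) = 7×1×7 = 49
triangle coeff Δ(3,0,3) = 1/7
Σ_t [0,0]: t=0:+1/36 = 1/36
(3j)²=1/7 [(3 0 3; 0 0 0)], sign=-1
Σ_t [0,0]: t=0:+1/120 = 1/120
(3j)²=1/7 [(3 0 3; 2 0 -2)], sign=-1
⇒ 4πI² = 1/1
I = (+1)√(1/1/(4π)) = 0.28209479

0.282095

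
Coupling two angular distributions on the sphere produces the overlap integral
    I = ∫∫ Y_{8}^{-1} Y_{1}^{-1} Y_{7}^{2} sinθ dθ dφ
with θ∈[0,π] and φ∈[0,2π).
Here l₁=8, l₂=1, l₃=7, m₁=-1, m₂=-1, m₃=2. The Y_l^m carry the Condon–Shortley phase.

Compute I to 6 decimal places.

-0.140215

Checks pass: Σm=0; 16 even; l₃=7∈[7,9].
(2·8+1)(2·1+1)(2·7+1) = 765
Δ: 2! 14! 0! / 17! → 1/2040
sum: t=1:−1/25401600 = -1/25401600
3j²(8 1 7; 0 0 0) = Δ·Π!·Σ² = 8/255  (sign +1)
sum: t=0:+1/87091200 = 1/87091200
3j²(8 1 7; -1 -1 2) = Δ·Π!·Σ² = 7/680  (sign -1)
combine: 4πI² = 765·8/255·7/680 = 21/85
take √, sign -1: I = -0.14021525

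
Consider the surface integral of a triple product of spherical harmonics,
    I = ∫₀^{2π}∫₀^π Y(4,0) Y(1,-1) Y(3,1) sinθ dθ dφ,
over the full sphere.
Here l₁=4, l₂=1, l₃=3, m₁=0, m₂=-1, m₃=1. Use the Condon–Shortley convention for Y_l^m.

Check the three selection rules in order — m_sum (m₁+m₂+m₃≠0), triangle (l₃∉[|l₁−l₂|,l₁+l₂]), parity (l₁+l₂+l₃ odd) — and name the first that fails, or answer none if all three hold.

none

m₁+m₂+m₃ = 0 − 1 + 1 = 0  ✓
triangle: |4−1|=3 ≤ l₃=3 ≤ 4+1=5  ✓
parity: l₁+l₂+l₃ = 8 is even  ✓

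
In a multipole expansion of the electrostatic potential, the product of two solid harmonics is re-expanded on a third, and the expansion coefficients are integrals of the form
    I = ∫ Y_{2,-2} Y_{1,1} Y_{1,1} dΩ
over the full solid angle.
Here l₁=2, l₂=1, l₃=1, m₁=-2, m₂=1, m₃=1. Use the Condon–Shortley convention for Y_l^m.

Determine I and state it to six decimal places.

Rules hold: Σm=0, L=4 even, 1≤1≤3.
N = 5·3·3 = 45
Δ = 2!·2!·0!/5! = 1/30
Racah Σ t=1..1: t=1:−1/1 = -1/1
⇒ 3j(2 1 1; 0 0 0)² = 2/15, sgn +1
Racah Σ t=2..2: t=2:+1/4 = 1/4
⇒ 3j(2 1 1; -2 1 1)² = 1/5, sgn +1
4πI² = N·(3j₀)²·(3jₘ)² = 6/5
I = +1·√(1.2/4π) = 0.30901936

0.309019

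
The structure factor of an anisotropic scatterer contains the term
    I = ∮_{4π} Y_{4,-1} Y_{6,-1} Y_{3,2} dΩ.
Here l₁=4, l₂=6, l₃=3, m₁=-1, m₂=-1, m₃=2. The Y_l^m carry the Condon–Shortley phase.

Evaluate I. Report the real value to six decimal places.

Σlᵢ=13 odd — θ-integrand is odd under cosθ→−cosθ; I=0

0.000000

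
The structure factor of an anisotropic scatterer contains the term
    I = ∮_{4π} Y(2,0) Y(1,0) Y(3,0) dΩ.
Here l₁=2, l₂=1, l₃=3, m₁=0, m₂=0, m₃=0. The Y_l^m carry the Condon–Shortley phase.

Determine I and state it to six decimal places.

0.247767

Checks pass: Σm=0; 6 even; l₃=3∈[1,3].
(2·2+1)(2·1+1)(2·3+1) = 105
Δ: 0! 4! 2! / 7! → 1/105
sum: t=0:+1/4 = 1/4
3j²(2 1 3; 0 0 0) = Δ·Π!·Σ² = 3/35  (sign -1)
(m-triple is (0,0,0) — same symbol as above.)
combine: 4πI² = 105·3/35·3/35 = 27/35
take √, sign +1: I = 0.24776670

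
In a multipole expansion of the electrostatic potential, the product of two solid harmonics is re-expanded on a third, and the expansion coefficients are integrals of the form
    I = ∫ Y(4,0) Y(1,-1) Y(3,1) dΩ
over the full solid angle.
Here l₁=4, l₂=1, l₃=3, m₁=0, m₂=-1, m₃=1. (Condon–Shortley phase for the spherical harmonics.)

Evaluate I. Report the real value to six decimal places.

0.150786

Rules hold: Σm=0, L=8 even, 3≤3≤5.
N = 9·3·7 = 189
Δ = 2!·6!·0!/9! = 1/252
Racah Σ t=1..1: t=1:−1/36 = -1/36
⇒ 3j(4 1 3; 0 0 0)² = 4/63, sgn +1
Racah Σ t=0..0: t=0:+1/96 = 1/96
⇒ 3j(4 1 3; 0 -1 1)² = 1/42, sgn +1
4πI² = N·(3j₀)²·(3jₘ)² = 2/7
I = +1·√(0.285714/4π) = 0.15078601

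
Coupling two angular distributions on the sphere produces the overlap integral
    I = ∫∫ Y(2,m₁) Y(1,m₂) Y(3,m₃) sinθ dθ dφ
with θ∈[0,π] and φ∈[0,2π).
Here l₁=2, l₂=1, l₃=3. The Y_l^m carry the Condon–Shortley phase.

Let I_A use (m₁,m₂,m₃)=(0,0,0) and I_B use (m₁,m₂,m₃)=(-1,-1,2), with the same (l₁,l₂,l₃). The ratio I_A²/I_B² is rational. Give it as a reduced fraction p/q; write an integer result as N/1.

Shared (l₁,l₂,l₃)=(2,1,3): N and (l;000)² cancel in I_A²/I_B².
A: Δ = 0!·4!·2!/7! = 1/105; Racah Σ t=0..0: t=0:+1/4 = 1/4; ⇒ 3j(2 1 3; 0 0 0)² = 3/35, sgn -1
B: Δ = 0!·4!·2!/7! = 1/105; Racah Σ t=0..0: t=0:+1/12 = 1/12; ⇒ 3j(2 1 3; -1 -1 2)² = 2/21, sgn -1
I_A²/I_B² = (3/35)/(2/21) = 9/10

9/10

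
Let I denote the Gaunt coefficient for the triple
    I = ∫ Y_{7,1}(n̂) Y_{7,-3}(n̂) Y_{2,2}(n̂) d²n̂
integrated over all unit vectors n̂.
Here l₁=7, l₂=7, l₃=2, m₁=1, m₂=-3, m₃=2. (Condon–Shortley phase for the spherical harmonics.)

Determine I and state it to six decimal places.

Checks pass: Σm=0; 16 even; l₃=2∈[0,14].
(2·7+1)(2·7+1)(2·2+1) = 1125
Δ: 12! 2! 2! / 17! → 1/185640
sum: t=5:−1/2419200 t=6:+1/518400 t=7:−1/2419200 = 1/907200
3j²(7 7 2; 0 0 0) = Δ·Π!·Σ² = 56/3315  (sign +1)
sum: t=4:+1/3870720 = 1/3870720
3j²(7 7 2; 1 -3 2) = Δ·Π!·Σ² = 135/6188  (sign +1)
combine: 4πI² = 1125·56/3315·135/6188 = 20250/48841
take √, sign +1: I = 0.18164160

0.181642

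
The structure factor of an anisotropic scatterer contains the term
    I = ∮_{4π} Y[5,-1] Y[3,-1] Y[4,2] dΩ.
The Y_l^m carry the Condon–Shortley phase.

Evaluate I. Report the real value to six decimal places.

0.106335

m-sum 0 ✓  L=12 even ✓  2≤4≤8 ✓
Π(2lᵢ+1) = 11×7×9 = 693
triangle coeff Δ(5,3,4) = 1/180180
Σ_t [1,3]: t=1:−1/576 t=2:+1/144 t=3:−1/576 = 1/288
(3j)²=20/1001 [(5 3 4; 0 0 0)], sign=+1
Σ_t [0,2]: t=0:+1/34560 t=1:−1/720 t=2:+1/384 = 43/34560
(3j)²=1849/180180 [(5 3 4; -1 -1 2)], sign=+1
⇒ 4πI² = 1849/13013
I = (+1)√(1849/13013/(4π)) = 0.10633465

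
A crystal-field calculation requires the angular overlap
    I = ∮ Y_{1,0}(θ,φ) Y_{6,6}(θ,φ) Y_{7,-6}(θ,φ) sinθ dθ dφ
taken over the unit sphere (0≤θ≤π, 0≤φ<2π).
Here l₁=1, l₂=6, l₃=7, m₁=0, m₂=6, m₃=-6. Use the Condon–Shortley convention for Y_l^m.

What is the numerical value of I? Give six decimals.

m-sum 0 ✓  L=14 even ✓  5≤7≤7 ✓
Π(2lᵢ+1) = 3×13×15 = 585
triangle coeff Δ(1,6,7) = 1/1365
Σ_t [0,0]: t=0:+1/518400 = 1/518400
(3j)²=7/195 [(1 6 7; 0 0 0)], sign=-1
Σ_t [0,0]: t=0:+1/479001600 = 1/479001600
(3j)²=1/105 [(1 6 7; 0 6 -6)], sign=-1
⇒ 4πI² = 1/5
I = (+1)√(1/5/(4π)) = 0.12615663

0.126157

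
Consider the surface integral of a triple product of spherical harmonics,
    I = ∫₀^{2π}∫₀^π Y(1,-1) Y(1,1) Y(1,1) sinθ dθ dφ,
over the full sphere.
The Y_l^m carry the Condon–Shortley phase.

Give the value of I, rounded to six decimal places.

m-sum = -1 + 1 + 1 = 1 ≠ 0 ⇒ I = 0

0.000000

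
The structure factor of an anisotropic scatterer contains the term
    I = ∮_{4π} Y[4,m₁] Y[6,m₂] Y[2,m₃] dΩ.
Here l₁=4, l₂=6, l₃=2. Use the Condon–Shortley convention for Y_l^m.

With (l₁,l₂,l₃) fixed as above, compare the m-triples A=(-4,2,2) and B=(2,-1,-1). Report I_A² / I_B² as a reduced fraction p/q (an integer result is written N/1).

Same 4,6,2: normalisation and zero-m 3j drop out of the ratio.
A: Δ: 8! 0! 4! / 13! → 1/6435; sum: t=8:+1/967680 = 1/967680; 3j²(4 6 2; -4 2 2) = Δ·Π!·Σ² = 1/6435  (sign +1)
B: Δ: 8! 0! 4! / 13! → 1/6435; sum: t=2:+1/8640 = 1/8640; 3j²(4 6 2; 2 -1 -1) = Δ·Π!·Σ² = 14/1287  (sign -1)
I_A²/I_B² = (1/6435)/(14/1287) = 1/70

1/70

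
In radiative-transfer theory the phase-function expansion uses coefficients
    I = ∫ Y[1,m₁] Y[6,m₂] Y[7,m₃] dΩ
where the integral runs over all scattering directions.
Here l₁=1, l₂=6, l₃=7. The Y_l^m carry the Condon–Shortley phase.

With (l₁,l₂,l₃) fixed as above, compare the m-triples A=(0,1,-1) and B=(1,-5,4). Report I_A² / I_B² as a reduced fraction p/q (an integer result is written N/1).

Same 1,6,7: normalisation and zero-m 3j drop out of the ratio.
A: Δ: 0! 2! 12! / 15! → 1/1365; sum: t=0:+1/604800 = 1/604800; 3j²(1 6 7; 0 1 -1) = Δ·Π!·Σ² = 16/455  (sign +1)
B: Δ: 0! 2! 12! / 15! → 1/1365; sum: t=0:+1/79833600 = 1/79833600; 3j²(1 6 7; 1 -5 4) = Δ·Π!·Σ² = 1/455  (sign -1)
I_A²/I_B² = (16/455)/(1/455) = 16/1

16/1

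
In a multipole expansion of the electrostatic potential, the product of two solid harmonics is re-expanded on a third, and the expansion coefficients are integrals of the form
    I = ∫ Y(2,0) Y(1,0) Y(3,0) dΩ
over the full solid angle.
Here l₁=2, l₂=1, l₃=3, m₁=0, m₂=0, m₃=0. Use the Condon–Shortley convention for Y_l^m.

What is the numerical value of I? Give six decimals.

Checks pass: Σm=0; 6 even; l₃=3∈[1,3].
(2·2+1)(2·1+1)(2·3+1) = 105
Δ: 0! 4! 2! / 7! → 1/105
sum: t=0:+1/4 = 1/4
3j²(2 1 3; 0 0 0) = Δ·Π!·Σ² = 3/35  (sign -1)
(m-triple is (0,0,0) — same symbol as above.)
combine: 4πI² = 105·3/35·3/35 = 27/35
take √, sign +1: I = 0.24776670

0.247767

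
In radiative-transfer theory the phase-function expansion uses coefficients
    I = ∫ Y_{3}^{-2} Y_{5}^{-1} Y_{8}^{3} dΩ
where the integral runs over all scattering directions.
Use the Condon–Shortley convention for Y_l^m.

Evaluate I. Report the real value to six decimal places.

-0.201784

Checks pass: Σm=0; 16 even; l₃=8∈[2,8].
(2·3+1)(2·5+1)(2·8+1) = 1309
Δ: 0! 6! 10! / 17! → 1/136136
sum: t=0:+1/518400 = 1/518400
3j²(3 5 8; 0 0 0) = Δ·Π!·Σ² = 56/2431  (sign +1)
sum: t=0:+1/2073600 = 1/2073600
3j²(3 5 8; -2 -1 3) = Δ·Π!·Σ² = 15/884  (sign -1)
combine: 4πI² = 1309·56/2431·15/884 = 1470/2873
take √, sign -1: I = -0.20178363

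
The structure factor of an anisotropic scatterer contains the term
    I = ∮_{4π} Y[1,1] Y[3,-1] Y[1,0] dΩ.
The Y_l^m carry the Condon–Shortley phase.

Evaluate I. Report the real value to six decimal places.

l₃=1 ∉ [2,4] — triangle fails ⇒ I = 0

0.000000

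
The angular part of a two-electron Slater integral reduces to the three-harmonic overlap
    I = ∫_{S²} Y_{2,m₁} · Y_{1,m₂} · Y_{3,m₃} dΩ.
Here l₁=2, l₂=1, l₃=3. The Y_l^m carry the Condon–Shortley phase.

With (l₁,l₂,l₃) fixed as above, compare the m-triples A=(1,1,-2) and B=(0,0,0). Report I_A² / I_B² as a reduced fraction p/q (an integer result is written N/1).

10/9

l's match ⇒ only the (l;m) 3-j factors differ between A and B.
A: triangle coeff Δ(2,1,3) = 1/105; Σ_t [0,0]: t=0:+1/12 = 1/12; (3j)²=2/21 [(2 1 3; 1 1 -2)], sign=-1
B: triangle coeff Δ(2,1,3) = 1/105; Σ_t [0,0]: t=0:+1/4 = 1/4; (3j)²=3/35 [(2 1 3; 0 0 0)], sign=-1
I_A²/I_B² = (2/21)/(3/35) = 10/9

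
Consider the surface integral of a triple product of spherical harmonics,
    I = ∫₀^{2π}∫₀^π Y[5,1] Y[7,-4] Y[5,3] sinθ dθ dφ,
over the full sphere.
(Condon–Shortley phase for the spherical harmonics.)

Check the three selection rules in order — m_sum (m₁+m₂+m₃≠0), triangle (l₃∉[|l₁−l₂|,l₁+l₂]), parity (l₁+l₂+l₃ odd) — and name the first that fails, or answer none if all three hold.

parity

Σmᵢ = 0  ✓
l₃∈[|l₁−l₂|,l₁+l₂]=[2,12], have l₃=5  ✓
Σlᵢ = 17 ⇒ odd  ✗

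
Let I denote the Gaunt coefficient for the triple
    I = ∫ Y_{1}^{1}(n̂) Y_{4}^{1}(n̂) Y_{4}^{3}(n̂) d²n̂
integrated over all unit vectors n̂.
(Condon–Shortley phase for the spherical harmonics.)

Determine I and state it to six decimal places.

1 + 1 + 3 = 5 ≠ 0: azimuthal integral kills it; I = 0

0.000000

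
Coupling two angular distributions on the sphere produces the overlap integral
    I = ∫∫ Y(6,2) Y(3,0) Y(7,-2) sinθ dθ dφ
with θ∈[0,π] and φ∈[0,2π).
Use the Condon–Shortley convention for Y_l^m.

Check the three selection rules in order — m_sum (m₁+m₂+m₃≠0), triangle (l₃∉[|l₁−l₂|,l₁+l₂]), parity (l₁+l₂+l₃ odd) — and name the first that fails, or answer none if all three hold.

none

m₁+m₂+m₃ = 2 + 0 − 2 = 0  ✓
triangle: |6−3|=3 ≤ l₃=7 ≤ 6+3=9  ✓
parity: l₁+l₂+l₃ = 16 is even  ✓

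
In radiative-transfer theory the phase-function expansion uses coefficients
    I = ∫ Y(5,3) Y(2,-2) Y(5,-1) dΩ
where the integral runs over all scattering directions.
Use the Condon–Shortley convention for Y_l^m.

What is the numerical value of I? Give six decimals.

0.171169

Checks pass: Σm=0; 12 even; l₃=5∈[3,7].
(2·5+1)(2·2+1)(2·5+1) = 605
Δ: 2! 8! 2! / 13! → 1/38610
sum: t=0:+1/2880 t=1:−1/576 t=2:+1/2880 = -1/960
3j²(5 2 5; 0 0 0) = Δ·Π!·Σ² = 10/429  (sign +1)
sum: t=0:+1/5760 = 1/5760
3j²(5 2 5; 3 -2 -1) = Δ·Π!·Σ² = 56/2145  (sign +1)
combine: 4πI² = 605·10/429·56/2145 = 560/1521
take √, sign +1: I = 0.17116875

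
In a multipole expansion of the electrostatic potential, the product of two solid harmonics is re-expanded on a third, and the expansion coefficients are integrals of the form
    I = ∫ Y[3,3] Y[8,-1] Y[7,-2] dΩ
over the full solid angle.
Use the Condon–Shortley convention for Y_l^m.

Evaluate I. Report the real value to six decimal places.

0.148075

m-sum 0 ✓  L=18 even ✓  5≤7≤11 ✓
Π(2lᵢ+1) = 7×17×15 = 1785
triangle coeff Δ(3,8,7) = 1/5290740
Σ_t [1,3]: t=1:−1/7257600 t=2:+1/2073600 t=3:−1/7257600 = 1/4838400
(3j)²=252/20995 [(3 8 7; 0 0 0)], sign=-1
Σ_t [0,0]: t=0:+1/29030400 = 1/29030400
(3j)²=54/4199 [(3 8 7; 3 -1 -2)], sign=-1
⇒ 4πI² = 285768/1037153
I = (+1)√(285768/1037153/(4π)) = 0.14807456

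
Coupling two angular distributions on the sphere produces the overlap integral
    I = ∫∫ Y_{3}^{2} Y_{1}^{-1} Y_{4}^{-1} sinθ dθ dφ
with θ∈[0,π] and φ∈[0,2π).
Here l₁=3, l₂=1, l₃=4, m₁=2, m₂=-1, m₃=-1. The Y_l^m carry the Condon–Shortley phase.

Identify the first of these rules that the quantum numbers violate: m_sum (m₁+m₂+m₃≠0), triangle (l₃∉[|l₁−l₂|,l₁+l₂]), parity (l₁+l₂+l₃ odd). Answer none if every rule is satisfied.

m₁+m₂+m₃ = 2 − 1 − 1 = 0  ✓
triangle: |3−1|=2 ≤ l₃=4 ≤ 3+1=4  ✓
parity: l₁+l₂+l₃ = 8 is even  ✓

none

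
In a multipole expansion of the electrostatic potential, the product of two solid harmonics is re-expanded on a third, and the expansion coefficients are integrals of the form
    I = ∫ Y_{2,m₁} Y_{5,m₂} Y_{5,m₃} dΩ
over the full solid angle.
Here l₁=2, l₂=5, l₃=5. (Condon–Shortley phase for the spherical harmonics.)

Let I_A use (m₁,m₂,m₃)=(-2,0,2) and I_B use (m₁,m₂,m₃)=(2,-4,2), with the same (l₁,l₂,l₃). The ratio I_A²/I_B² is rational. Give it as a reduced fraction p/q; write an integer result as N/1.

35/18

Same 2,5,5: normalisation and zero-m 3j drop out of the ratio.
A: Δ: 2! 2! 8! / 13! → 1/38610; sum: t=2:+1/2880 = 1/2880; 3j²(2 5 5; -2 0 2) = Δ·Π!·Σ² = 14/429  (sign -1)
B: Δ: 2! 2! 8! / 13! → 1/38610; sum: t=0:+1/20160 = 1/20160; 3j²(2 5 5; 2 -4 2) = Δ·Π!·Σ² = 12/715  (sign -1)
I_A²/I_B² = (14/429)/(12/715) = 35/18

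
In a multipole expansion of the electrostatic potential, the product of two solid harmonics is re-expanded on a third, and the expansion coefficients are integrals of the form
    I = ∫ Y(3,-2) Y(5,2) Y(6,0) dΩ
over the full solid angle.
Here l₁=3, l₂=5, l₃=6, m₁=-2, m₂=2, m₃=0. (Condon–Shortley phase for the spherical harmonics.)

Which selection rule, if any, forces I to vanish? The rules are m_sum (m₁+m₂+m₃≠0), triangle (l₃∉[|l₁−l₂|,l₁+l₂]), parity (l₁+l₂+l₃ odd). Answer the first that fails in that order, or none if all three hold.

m₁+m₂+m₃ = -2 + 2 + 0 = 0  ✓
triangle: |3−5|=2 ≤ l₃=6 ≤ 3+5=8  ✓
parity: l₁+l₂+l₃ = 14 is even  ✓

none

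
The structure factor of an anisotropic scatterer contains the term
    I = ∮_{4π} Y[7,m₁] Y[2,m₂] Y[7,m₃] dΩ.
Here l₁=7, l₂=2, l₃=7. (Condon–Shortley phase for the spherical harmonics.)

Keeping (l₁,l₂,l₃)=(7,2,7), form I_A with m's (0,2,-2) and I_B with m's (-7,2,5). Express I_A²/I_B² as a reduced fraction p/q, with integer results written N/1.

108/13

Same 7,2,7: normalisation and zero-m 3j drop out of the ratio.
A: Δ: 2! 12! 2! / 17! → 1/185640; sum: t=2:+1/2419200 = 1/2419200; 3j²(7 2 7; 0 2 -2) = Δ·Π!·Σ² = 27/1105  (sign -1)
B: Δ: 2! 12! 2! / 17! → 1/185640; sum: t=2:+1/1916006400 = 1/1916006400; 3j²(7 2 7; -7 2 5) = Δ·Π!·Σ² = 1/340  (sign +1)
I_A²/I_B² = (27/1105)/(1/340) = 108/13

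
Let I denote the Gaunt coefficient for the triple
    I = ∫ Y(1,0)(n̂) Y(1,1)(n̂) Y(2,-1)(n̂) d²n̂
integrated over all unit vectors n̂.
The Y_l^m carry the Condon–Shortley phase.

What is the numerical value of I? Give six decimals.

m-sum 0 ✓  L=4 even ✓  0≤2≤2 ✓
Π(2lᵢ+1) = 3×3×5 = 45
triangle coeff Δ(1,1,2) = 1/30
Σ_t [0,0]: t=0:+1/1 = 1/1
(3j)²=2/15 [(1 1 2; 0 0 0)], sign=+1
Σ_t [0,0]: t=0:+1/2 = 1/2
(3j)²=1/10 [(1 1 2; 0 1 -1)], sign=-1
⇒ 4πI² = 3/5
I = (-1)√(3/5/(4π)) = -0.21850969

-0.218510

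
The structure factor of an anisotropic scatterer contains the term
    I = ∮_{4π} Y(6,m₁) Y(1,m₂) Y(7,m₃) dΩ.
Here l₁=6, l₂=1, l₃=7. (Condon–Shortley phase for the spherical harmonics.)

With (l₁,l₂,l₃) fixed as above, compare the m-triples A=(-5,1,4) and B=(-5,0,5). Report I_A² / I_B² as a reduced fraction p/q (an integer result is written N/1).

Shared (l₁,l₂,l₃)=(6,1,7): N and (l;000)² cancel in I_A²/I_B².
A: Δ = 0!·12!·2!/15! = 1/1365; Racah Σ t=0..0: t=0:+1/79833600 = 1/79833600; ⇒ 3j(6 1 7; -5 1 4)² = 1/455, sgn -1
B: Δ = 0!·12!·2!/15! = 1/1365; Racah Σ t=0..0: t=0:+1/39916800 = 1/39916800; ⇒ 3j(6 1 7; -5 0 5)² = 8/455, sgn +1
I_A²/I_B² = (1/455)/(8/455) = 1/8

1/8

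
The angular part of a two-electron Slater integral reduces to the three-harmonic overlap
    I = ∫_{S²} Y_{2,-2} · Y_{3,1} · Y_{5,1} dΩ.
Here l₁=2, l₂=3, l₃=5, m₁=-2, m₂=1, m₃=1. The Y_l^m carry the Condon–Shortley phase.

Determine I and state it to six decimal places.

-0.092802

Rules hold: Σm=0, L=10 even, 1≤5≤5.
N = 5·7·11 = 385
Δ = 0!·4!·6!/11! = 1/2310
Racah Σ t=0..0: t=0:+1/144 = 1/144
⇒ 3j(2 3 5; 0 0 0)² = 10/231, sgn -1
Racah Σ t=0..0: t=0:+1/1152 = 1/1152
⇒ 3j(2 3 5; -2 1 1)² = 1/154, sgn +1
4πI² = N·(3j₀)²·(3jₘ)² = 25/231
I = -1·√(0.108225/4π) = -0.09280237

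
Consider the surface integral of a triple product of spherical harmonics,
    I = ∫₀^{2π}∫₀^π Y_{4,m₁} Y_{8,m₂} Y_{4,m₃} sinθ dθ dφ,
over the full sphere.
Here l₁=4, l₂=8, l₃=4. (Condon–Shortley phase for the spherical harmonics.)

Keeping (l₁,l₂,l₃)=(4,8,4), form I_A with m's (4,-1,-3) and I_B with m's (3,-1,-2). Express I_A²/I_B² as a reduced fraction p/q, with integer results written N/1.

Shared (l₁,l₂,l₃)=(4,8,4): N and (l;000)² cancel in I_A²/I_B².
A: Δ = 8!·0!·8!/17! = 1/218790; Racah Σ t=0..0: t=0:+1/203212800 = 1/203212800; ⇒ 3j(4 8 4; 4 -1 -3)² = 1/24310, sgn -1
B: Δ = 8!·0!·8!/17! = 1/218790; Racah Σ t=1..1: t=1:−1/7257600 = -1/7257600; ⇒ 3j(4 8 4; 3 -1 -2)² = 14/12155, sgn -1
I_A²/I_B² = (1/24310)/(14/12155) = 1/28

1/28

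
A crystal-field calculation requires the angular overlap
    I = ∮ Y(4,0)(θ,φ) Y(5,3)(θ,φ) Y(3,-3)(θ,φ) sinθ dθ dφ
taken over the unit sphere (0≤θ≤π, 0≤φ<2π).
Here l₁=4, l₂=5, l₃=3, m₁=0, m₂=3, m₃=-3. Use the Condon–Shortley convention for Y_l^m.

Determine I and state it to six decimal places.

Checks pass: Σm=0; 12 even; l₃=3∈[1,9].
(2·4+1)(2·5+1)(2·3+1) = 693
Δ: 6! 2! 4! / 13! → 1/180180
sum: t=2:+1/576 t=3:−1/144 t=4:+1/576 = -1/288
3j²(4 5 3; 0 0 0) = Δ·Π!·Σ² = 20/1001  (sign +1)
sum: t=4:+1/2304 = 1/2304
3j²(4 5 3; 0 3 -3) = Δ·Π!·Σ² = 5/143  (sign +1)
combine: 4πI² = 693·20/1001·5/143 = 900/1859
take √, sign +1: I = 0.19628026

0.196280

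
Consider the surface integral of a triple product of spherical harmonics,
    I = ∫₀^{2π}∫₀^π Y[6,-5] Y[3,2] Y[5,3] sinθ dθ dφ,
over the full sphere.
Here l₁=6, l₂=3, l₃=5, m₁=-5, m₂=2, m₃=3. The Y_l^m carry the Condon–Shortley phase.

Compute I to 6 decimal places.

-0.169016

Checks pass: Σm=0; 14 even; l₃=5∈[3,9].
(2·6+1)(2·3+1)(2·5+1) = 1001
Δ: 4! 8! 2! / 15! → 1/675675
sum: t=1:−1/8640 t=2:+1/2304 t=3:−1/8640 = 7/34560
3j²(6 3 5; 0 0 0) = Δ·Π!·Σ² = 7/429  (sign -1)
sum: t=3:−1/483840 t=4:+1/120960 = 1/161280
3j²(6 3 5; -5 2 3) = Δ·Π!·Σ² = 2/91  (sign +1)
combine: 4πI² = 1001·7/429·2/91 = 14/39
take √, sign -1: I = -0.16901560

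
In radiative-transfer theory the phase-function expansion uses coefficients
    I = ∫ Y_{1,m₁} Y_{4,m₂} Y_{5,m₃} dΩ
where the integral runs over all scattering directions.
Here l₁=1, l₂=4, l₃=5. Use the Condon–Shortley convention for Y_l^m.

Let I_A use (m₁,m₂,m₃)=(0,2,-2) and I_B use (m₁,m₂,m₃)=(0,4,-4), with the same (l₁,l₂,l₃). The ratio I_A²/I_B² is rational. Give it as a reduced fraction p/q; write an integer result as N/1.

7/3

l's match ⇒ only the (l;m) 3-j factors differ between A and B.
A: triangle coeff Δ(1,4,5) = 1/495; Σ_t [0,0]: t=0:+1/1440 = 1/1440; (3j)²=7/165 [(1 4 5; 0 2 -2)], sign=-1
B: triangle coeff Δ(1,4,5) = 1/495; Σ_t [0,0]: t=0:+1/40320 = 1/40320; (3j)²=1/55 [(1 4 5; 0 4 -4)], sign=-1
I_A²/I_B² = (7/165)/(1/55) = 7/3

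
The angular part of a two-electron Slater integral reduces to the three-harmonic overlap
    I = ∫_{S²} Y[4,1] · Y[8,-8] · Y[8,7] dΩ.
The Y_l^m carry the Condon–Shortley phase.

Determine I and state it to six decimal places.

-0.199195

m-sum 0 ✓  L=20 even ✓  4≤8≤12 ✓
Π(2lᵢ+1) = 9×17×17 = 2601
triangle coeff Δ(4,8,8) = 1/185175900
Σ_t [0,4]: t=0:+1/557383680 t=1:−1/21772800 t=2:+1/8294400 t=3:−1/21772800 t=4:+1/557383680 = 1/30965760
(3j)²=36/4199 [(4 8 8; 0 0 0)], sign=+1
Σ_t [0,0]: t=0:+1/68976230400 = 1/68976230400
(3j)²=65/2907 [(4 8 8; 1 -8 7)], sign=-1
⇒ 4πI² = 180/361
I = (-1)√(180/361/(4π)) = -0.19919467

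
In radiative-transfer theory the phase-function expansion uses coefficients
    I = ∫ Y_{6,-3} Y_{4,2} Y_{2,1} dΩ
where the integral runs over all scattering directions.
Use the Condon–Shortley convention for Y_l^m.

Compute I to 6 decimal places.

-0.252474

Rules hold: Σm=0, L=12 even, 2≤2≤10.
N = 13·9·5 = 585
Δ = 8!·4!·0!/13! = 1/6435
Racah Σ t=4..4: t=4:+1/2304 = 1/2304
⇒ 3j(6 4 2; 0 0 0)² = 5/143, sgn +1
Racah Σ t=6..6: t=6:+1/8640 = 1/8640
⇒ 3j(6 4 2; -3 2 1)² = 28/715, sgn -1
4πI² = N·(3j₀)²·(3jₘ)² = 1260/1573
I = -1·√(0.801017/4π) = -0.25247360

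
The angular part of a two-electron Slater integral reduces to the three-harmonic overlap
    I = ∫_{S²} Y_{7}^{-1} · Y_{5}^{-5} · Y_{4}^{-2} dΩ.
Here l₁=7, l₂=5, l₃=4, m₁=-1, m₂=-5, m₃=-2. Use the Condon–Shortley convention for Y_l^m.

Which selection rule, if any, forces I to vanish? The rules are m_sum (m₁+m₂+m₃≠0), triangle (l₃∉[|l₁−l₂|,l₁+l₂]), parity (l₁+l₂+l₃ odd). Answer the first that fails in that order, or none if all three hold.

m_sum

m₁+m₂+m₃ = -1 − 5 − 2 = -8  ✗
triangle: |7−5|=2 ≤ l₃=4 ≤ 7+5=12
parity: l₁+l₂+l₃ = 16 is even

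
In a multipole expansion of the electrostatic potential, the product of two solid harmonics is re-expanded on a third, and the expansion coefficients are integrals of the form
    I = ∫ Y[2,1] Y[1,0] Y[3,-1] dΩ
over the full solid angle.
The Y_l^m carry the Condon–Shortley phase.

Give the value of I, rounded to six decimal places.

m-sum 0 ✓  L=6 even ✓  1≤3≤3 ✓
Π(2lᵢ+1) = 5×3×7 = 105
triangle coeff Δ(2,1,3) = 1/105
Σ_t [0,0]: t=0:+1/4 = 1/4
(3j)²=3/35 [(2 1 3; 0 0 0)], sign=-1
Σ_t [0,0]: t=0:+1/6 = 1/6
(3j)²=8/105 [(2 1 3; 1 0 -1)], sign=+1
⇒ 4πI² = 24/35
I = (-1)√(24/35/(4π)) = -0.23359668

-0.233597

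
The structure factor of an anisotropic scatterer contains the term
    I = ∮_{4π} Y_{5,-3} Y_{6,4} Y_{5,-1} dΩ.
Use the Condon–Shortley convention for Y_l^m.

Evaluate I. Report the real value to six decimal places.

m-sum 0 ✓  L=16 even ✓  1≤5≤11 ✓
Π(2lᵢ+1) = 11×13×11 = 1573
triangle coeff Δ(5,6,5) = 1/28588560
Σ_t [1,5]: t=1:−1/345600 t=2:+1/13824 t=3:−1/5184 t=4:+1/13824 t=5:−1/345600 = -7/129600
(3j)²=80/7293 [(5 6 5; 0 0 0)], sign=+1
Σ_t [4,6]: t=4:+1/829440 t=5:−1/86400 t=6:+1/138240 = -13/4147200
(3j)²=13/3740 [(5 6 5; -3 4 -1)], sign=-1
⇒ 4πI² = 52/867
I = (-1)√(52/867/(4π)) = -0.06908555

-0.069086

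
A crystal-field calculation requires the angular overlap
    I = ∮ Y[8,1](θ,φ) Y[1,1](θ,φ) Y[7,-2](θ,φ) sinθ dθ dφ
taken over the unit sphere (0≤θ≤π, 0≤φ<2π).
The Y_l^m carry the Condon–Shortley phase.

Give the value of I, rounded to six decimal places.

Checks pass: Σm=0; 16 even; l₃=7∈[7,9].
(2·8+1)(2·1+1)(2·7+1) = 765
Δ: 2! 14! 0! / 17! → 1/2040
sum: t=1:−1/25401600 = -1/25401600
3j²(8 1 7; 0 0 0) = Δ·Π!·Σ² = 8/255  (sign +1)
sum: t=2:+1/87091200 = 1/87091200
3j²(8 1 7; 1 1 -2) = Δ·Π!·Σ² = 7/680  (sign -1)
combine: 4πI² = 765·8/255·7/680 = 21/85
take √, sign -1: I = -0.14021525

-0.140215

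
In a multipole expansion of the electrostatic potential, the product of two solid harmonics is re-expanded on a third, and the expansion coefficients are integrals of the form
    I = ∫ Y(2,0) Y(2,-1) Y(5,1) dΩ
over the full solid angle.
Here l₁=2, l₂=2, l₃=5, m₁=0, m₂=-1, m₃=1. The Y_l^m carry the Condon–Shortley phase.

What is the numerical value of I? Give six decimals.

|2−2|≤5≤2+2 violated ⇒ I = 0

0.000000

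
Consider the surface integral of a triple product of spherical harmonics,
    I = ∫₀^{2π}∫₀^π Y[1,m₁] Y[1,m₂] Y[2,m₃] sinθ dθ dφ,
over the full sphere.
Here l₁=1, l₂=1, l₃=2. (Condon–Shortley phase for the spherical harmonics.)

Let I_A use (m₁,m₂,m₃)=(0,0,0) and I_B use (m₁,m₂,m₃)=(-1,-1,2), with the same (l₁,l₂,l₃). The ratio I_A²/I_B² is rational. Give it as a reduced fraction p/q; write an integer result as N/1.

2/3

l's match ⇒ only the (l;m) 3-j factors differ between A and B.
A: triangle coeff Δ(1,1,2) = 1/30; Σ_t [0,0]: t=0:+1/1 = 1/1; (3j)²=2/15 [(1 1 2; 0 0 0)], sign=+1
B: triangle coeff Δ(1,1,2) = 1/30; Σ_t [0,0]: t=0:+1/4 = 1/4; (3j)²=1/5 [(1 1 2; -1 -1 2)], sign=+1
I_A²/I_B² = (2/15)/(1/5) = 2/3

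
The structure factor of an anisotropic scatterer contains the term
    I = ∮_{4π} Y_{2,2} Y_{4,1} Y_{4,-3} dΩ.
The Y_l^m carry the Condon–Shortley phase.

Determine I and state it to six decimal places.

Checks pass: Σm=0; 10 even; l₃=4∈[2,6].
(2·2+1)(2·4+1)(2·4+1) = 405
Δ: 2! 2! 6! / 11! → 1/13860
sum: t=0:+1/192 t=1:−1/36 t=2:+1/192 = -5/288
3j²(2 4 4; 0 0 0) = Δ·Π!·Σ² = 20/693  (sign -1)
sum: t=0:+1/480 = 1/480
3j²(2 4 4; 2 1 -3) = Δ·Π!·Σ² = 3/110  (sign -1)
combine: 4πI² = 405·20/693·3/110 = 270/847
take √, sign +1: I = 0.15927046

0.159270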